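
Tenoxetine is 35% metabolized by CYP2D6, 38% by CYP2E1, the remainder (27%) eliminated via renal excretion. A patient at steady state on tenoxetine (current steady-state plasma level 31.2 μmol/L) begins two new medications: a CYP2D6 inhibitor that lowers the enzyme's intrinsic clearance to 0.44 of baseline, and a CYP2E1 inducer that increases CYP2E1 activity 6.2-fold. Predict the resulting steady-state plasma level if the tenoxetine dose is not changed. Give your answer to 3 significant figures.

11.2 μmol/L

CYP2D6: 0.35 × 0.44 = 0.154
CYP2E1: 0.38 × 6.2 = 2.356
Other: 0.27 (unchanged)
New clearance relative to baseline: 0.154 + 2.356 + 0.27 = 2.78.
Steady-state plasma level ∝ 1/CL: new value = 31.2 / 2.78 = 11.2 μmol/L.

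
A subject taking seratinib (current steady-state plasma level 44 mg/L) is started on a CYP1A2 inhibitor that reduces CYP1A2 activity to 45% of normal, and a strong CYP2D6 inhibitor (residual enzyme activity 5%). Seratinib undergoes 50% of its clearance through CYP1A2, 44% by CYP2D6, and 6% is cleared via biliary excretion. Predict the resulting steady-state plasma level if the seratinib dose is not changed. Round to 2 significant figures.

CYP1A2: 0.5 × 0.45 = 0.225
CYP2D6: 0.44 × 0.05 = 0.022
Other: 0.06 (unchanged)
Relative clearance = 0.225 + 0.022 + 0.06 = 0.307.
Dividing the baseline by the relative clearance: 44 / 0.307 = 1.4 × 10² mg/L.

1.4 × 10² mg/L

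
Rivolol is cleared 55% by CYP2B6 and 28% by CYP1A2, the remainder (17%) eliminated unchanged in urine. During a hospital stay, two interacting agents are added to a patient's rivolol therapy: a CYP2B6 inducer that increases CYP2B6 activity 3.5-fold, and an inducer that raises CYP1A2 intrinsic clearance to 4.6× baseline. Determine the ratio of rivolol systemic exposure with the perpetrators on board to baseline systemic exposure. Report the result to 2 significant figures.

The CYP2B6 pathway (55% of clearance) rises to 3.5× activity: 0.55 × 3.5 = 1.925.
The CYP1A2 pathway (28% of clearance) increases to 4.6× activity: 0.28 × 4.6 = 1.288.
The remaining 17% of clearance is unaffected.
CL_new/CL_old = 1.925 + 1.288 + 0.17 = 3.383.
Because systemic exposure varies inversely with clearance, the combined effect is 1 / 3.383 = 0.30.

0.30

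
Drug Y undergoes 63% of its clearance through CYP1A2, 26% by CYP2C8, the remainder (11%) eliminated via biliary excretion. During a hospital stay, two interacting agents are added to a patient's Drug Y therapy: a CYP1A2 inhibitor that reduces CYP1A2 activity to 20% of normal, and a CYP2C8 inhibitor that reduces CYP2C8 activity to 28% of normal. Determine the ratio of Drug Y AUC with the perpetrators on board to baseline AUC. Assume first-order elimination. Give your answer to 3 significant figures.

The CYP1A2 pathway (63% of clearance) drops to 0.2× activity: 0.63 × 0.2 = 0.126.
The CYP2C8 pathway (26% of clearance) is reduced to 0.28× activity: 0.26 × 0.28 = 0.0728.
The remaining 11% of clearance is unaffected.
CL_new/CL_old = 0.126 + 0.0728 + 0.11 = 0.3088.
Net AUC ratio = 1 / 0.3088 = 3.24.

3.24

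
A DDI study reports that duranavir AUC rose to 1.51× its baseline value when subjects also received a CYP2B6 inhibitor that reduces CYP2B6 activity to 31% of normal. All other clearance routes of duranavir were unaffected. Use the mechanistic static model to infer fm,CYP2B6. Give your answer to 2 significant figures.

0.49

CL'/CL = 1 / 1.51 = 0.6623
0.31·fm + (1 − fm) = 0.6623
fm = (0.6623 − 1) / (0.31 − 1) = 0.49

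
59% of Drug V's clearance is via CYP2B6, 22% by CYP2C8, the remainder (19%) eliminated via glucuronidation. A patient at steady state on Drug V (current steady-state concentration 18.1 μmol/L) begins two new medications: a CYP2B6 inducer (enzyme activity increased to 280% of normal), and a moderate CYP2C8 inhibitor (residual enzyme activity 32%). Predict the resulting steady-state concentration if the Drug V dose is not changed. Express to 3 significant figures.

9.46 μmol/L

CYP2B6: 0.59 × 2.8 = 1.652
CYP2C8: 0.22 × 0.32 = 0.0704
Other: 0.19 (unchanged)
New clearance relative to baseline: 1.652 + 0.0704 + 0.19 = 1.9124.
New steady-state concentration = 18.1 / 1.9124 = 9.46 μmol/L (concentration scales inversely with clearance).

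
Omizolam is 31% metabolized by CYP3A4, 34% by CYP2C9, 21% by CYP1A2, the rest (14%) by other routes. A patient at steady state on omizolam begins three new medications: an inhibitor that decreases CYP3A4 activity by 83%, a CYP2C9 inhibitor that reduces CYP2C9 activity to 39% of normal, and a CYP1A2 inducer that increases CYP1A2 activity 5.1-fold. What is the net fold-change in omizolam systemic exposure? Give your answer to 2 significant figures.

0.72

The CYP3A4 pathway (31% of clearance) falls to 0.17× activity: 0.31 × 0.17 = 0.0527.
The CYP2C9 pathway (34% of clearance) falls to 0.39× activity: 0.34 × 0.39 = 0.1326.
The CYP1A2 pathway (21% of clearance) is boosted to 5.1× activity: 0.21 × 5.1 = 1.071.
The remaining 14% of clearance is unaffected.
New clearance relative to baseline: 0.0527 + 0.1326 + 1.071 + 0.14 = 1.3963.
Net systemic exposure ratio = 1 / 1.3963 = 0.72.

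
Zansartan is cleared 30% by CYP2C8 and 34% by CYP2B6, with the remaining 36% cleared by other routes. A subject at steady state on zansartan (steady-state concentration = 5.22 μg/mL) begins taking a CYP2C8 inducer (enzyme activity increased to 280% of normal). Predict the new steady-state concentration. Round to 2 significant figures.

3.4 μg/mL

CYP2C8: 0.3 × 2.8 = 0.84
CYP2B6: 0.34 (unchanged)
Other: 0.36 (unchanged)
CL_new/CL_old = 0.84 + 0.34 + 0.36 = 1.54.
Steady-state concentration ∝ 1/CL, so new value = 5.22 / 1.54 = 3.4 μg/mL.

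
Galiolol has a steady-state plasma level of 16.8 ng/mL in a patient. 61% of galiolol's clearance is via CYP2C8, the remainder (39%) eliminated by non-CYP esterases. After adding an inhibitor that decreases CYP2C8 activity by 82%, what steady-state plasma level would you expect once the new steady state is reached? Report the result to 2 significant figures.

34 ng/mL

CYP2C8: 0.61 × 0.18 = 0.1098
Other: 0.39 (unchanged)
CL_new/CL_old = 0.1098 + 0.39 = 0.4998.
New steady-state plasma level = baseline ÷ relative clearance = 16.8 / 0.4998 = 34 ng/mL.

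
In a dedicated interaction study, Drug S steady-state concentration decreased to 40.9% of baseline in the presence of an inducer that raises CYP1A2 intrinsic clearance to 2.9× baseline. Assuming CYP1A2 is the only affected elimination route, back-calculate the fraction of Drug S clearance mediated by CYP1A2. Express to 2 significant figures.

Let fm be the CYP1A2 fraction. New clearance relative to baseline = fm × 2.9 + (1 − fm).
Steady-state concentration ratio = 1 / (new CL fraction), so new CL fraction = 1 / 0.409 = 2.445.
fm × 2.9 + 1 − fm = 2.445  ⇒  fm × (2.9 − 1) = 1.445  ⇒  fm = 0.76.

0.76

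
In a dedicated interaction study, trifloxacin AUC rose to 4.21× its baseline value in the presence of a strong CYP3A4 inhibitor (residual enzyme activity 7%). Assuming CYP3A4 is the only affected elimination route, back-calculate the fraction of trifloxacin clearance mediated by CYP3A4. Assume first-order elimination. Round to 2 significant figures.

0.82

Let x = fm,CYP3A4. Because AUC ∝ 1/CL, relative clearance fell to 1/4.21 = 0.2375.
Only the CYP3A4 route changed, so 0.2375 = x·0.07 + (1 − x), giving x = 0.82.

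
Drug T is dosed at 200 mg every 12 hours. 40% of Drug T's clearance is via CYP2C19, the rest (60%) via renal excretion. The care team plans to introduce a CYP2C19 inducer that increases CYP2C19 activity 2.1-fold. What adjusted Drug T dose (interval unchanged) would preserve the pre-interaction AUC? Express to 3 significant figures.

The CYP2C19 pathway (40% of clearance) increases to 2.1× activity: 0.4 × 2.1 = 0.84.
The remaining 60% of clearance is unaffected.
Relative clearance = 0.84 + 0.6 = 1.44.
To maintain the same steady-state level, dose must scale with clearance: new dose = 200 × 1.44 = 288 mg.

288 mg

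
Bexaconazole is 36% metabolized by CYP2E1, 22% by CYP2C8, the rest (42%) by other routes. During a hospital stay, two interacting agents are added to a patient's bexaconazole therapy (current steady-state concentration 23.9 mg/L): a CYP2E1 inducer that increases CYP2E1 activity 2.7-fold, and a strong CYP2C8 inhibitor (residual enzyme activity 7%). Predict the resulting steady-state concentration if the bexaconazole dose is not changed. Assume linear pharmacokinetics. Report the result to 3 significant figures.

17.0 mg/L

CYP2E1: 0.36 × 2.7 = 0.972
CYP2C8: 0.22 × 0.07 = 0.0154
Other: 0.42 (unchanged)
CL_new/CL_old = 0.972 + 0.0154 + 0.42 = 1.4074.
Dividing the baseline by the relative clearance: 23.9 / 1.4074 = 17.0 mg/L.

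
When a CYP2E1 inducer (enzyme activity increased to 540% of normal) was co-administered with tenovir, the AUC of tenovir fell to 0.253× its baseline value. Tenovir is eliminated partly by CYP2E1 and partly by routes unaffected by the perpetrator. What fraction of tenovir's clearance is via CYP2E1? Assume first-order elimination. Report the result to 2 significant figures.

0.67

Write x for the fraction cleared via CYP2E1. The observed AUC change means clearance rose to 1/0.253 = 3.953 of baseline.
Only the CYP2E1 route changed, so 3.953 = x·5.4 + (1 − x), giving x = 0.67.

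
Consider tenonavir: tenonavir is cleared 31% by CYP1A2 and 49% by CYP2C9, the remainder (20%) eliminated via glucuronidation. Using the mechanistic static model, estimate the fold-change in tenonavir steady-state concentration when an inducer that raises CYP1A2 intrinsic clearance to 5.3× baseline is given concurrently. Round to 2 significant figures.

0.43

The CYP1A2 pathway (31% of clearance) rises to 5.3× activity: 0.31 × 5.3 = 1.643.
CYP2C9 (49%) and the residual 20% are unaffected.
Relative clearance = 1.643 + 0.49 + 0.2 = 2.333.
Steady-state concentration ratio = CL_old/CL_new = 1 / 2.333 = 0.43.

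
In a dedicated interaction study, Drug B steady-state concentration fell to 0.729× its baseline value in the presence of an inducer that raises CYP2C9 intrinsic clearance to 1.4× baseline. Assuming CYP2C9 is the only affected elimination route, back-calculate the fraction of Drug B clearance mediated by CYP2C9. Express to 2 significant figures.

0.93

CL'/CL = 1 / 0.729 = 1.372
1.4·fm + (1 − fm) = 1.372
fm = (1.372 − 1) / (1.4 − 1) = 0.93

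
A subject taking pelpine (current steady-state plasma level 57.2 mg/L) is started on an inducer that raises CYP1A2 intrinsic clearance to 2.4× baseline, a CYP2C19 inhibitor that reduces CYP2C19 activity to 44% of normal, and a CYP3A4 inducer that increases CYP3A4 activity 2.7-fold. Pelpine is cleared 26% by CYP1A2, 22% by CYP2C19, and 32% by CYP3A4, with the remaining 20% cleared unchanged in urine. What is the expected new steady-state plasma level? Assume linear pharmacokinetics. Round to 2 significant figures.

32 mg/L

The CYP1A2 pathway (26% of clearance) is boosted to 2.4× activity: 0.26 × 2.4 = 0.624.
The CYP2C19 pathway (22% of clearance) drops to 0.44× activity: 0.22 × 0.44 = 0.0968.
The CYP3A4 pathway (32% of clearance) increases to 2.7× activity: 0.32 × 2.7 = 0.864.
The remaining 20% of clearance is unaffected.
Relative clearance = 0.624 + 0.0968 + 0.864 + 0.2 = 1.7848.
New steady-state plasma level = 57.2 / 1.7848 = 32 mg/L (concentration scales inversely with clearance).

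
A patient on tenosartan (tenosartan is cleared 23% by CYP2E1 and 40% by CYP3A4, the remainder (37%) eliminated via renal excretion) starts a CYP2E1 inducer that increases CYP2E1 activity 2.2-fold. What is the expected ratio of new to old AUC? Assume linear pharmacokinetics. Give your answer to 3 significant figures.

0.784

CYP2E1: 0.23 × 2.2 = 0.506
CYP3A4: 0.4 (unchanged)
Other: 0.37 (unchanged)
New clearance relative to baseline: 0.506 + 0.4 + 0.37 = 1.276.
Since AUC ∝ 1/CL, the ratio is 1 / 1.276 = 0.784.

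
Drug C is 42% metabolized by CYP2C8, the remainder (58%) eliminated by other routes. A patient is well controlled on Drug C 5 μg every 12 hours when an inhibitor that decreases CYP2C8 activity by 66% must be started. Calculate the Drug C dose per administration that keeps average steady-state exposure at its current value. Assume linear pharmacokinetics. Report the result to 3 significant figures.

CYP2C8: 0.42 × 0.34 = 0.1428
Other: 0.58 (unchanged)
Relative clearance = 0.1428 + 0.58 = 0.7228.
Css,avg = (dose rate)/CL, so holding Css fixed requires dose ∝ CL: 5 × 0.7228 = 3.61 μg.

3.61 μg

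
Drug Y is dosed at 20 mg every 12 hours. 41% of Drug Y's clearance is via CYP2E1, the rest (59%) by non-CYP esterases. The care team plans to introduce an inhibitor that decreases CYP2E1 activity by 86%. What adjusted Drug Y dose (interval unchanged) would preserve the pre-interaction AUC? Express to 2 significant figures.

The CYP2E1 pathway (41% of clearance) drops to 0.14× activity: 0.41 × 0.14 = 0.0574.
The remaining 59% of clearance is unaffected.
New clearance relative to baseline: 0.0574 + 0.59 = 0.6474.
Exposure is unchanged when dose changes in proportion to clearance. New dose = 20 mg × 0.6474 = 13 mg.

13 mg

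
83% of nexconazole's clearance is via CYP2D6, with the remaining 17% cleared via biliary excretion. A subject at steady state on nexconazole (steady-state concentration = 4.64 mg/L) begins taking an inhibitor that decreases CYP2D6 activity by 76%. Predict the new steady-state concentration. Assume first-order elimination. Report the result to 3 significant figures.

12.6 mg/L

The CYP2D6 pathway (83% of clearance) is reduced to 0.24× activity: 0.83 × 0.24 = 0.1992.
The remaining 17% of clearance is unaffected.
Relative clearance = 0.1992 + 0.17 = 0.3692.
With dosing unchanged, steady-state concentration scales as 1/CL: 4.64 / 0.3692 = 12.6 mg/L.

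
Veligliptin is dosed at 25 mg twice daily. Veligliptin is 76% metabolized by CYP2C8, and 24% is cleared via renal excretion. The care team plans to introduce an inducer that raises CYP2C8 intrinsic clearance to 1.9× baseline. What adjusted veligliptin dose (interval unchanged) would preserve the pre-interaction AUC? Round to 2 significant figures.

The CYP2C8 pathway (76% of clearance) rises to 1.9× activity: 0.76 × 1.9 = 1.444.
The remaining 24% of clearance is unaffected.
New clearance relative to baseline: 1.444 + 0.24 = 1.684.
To maintain the same steady-state level, dose must scale with clearance: new dose = 25 × 1.684 = 42 mg.

42 mg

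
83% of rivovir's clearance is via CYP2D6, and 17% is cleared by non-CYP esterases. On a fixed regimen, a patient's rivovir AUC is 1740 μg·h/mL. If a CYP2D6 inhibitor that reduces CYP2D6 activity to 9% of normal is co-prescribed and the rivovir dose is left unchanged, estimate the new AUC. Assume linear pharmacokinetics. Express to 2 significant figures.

The CYP2D6 pathway (83% of clearance) falls to 0.09× activity: 0.83 × 0.09 = 0.0747.
The remaining 17% of clearance is unaffected.
CL_new/CL_old = 0.0747 + 0.17 = 0.2447.
With dosing unchanged, AUC scales as 1/CL: 1740 / 0.2447 = 7.1 × 10³ μg·h/mL.

7.1 × 10³ μg·h/mL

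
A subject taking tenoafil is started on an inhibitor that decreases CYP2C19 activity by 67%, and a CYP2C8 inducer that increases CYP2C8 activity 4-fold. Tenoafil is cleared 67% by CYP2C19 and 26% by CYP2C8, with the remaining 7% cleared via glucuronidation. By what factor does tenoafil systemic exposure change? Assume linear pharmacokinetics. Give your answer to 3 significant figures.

The CYP2C19 pathway (67% of clearance) drops to 0.33× activity: 0.67 × 0.33 = 0.2211.
The CYP2C8 pathway (26% of clearance) increases to 4× activity: 0.26 × 4 = 1.04.
The remaining 7% of clearance is unaffected.
Relative clearance = 0.2211 + 1.04 + 0.07 = 1.3311.
Net systemic exposure ratio = 1 / 1.3311 = 0.751.

0.751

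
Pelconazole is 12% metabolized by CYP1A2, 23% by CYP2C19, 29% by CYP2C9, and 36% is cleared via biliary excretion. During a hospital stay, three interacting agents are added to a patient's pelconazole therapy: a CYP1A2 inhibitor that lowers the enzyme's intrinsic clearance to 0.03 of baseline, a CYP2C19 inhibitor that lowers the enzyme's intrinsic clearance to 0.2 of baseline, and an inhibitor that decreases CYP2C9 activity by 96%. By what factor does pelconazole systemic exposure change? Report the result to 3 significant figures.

The CYP1A2 pathway (12% of clearance) drops to 0.03× activity: 0.12 × 0.03 = 0.0036.
The CYP2C19 pathway (23% of clearance) drops to 0.2× activity: 0.23 × 0.2 = 0.046.
The CYP2C9 pathway (29% of clearance) drops to 0.04× activity: 0.29 × 0.04 = 0.0116.
The remaining 36% of clearance is unaffected.
CL_new/CL_old = 0.0036 + 0.046 + 0.0116 + 0.36 = 0.4212.
Systemic exposure ∝ 1/CL: fold-change = 1 / 0.4212 = 2.37.

2.37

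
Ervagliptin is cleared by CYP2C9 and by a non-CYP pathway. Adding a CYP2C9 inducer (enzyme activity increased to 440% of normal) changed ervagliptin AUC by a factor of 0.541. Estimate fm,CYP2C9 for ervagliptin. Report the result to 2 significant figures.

CL'/CL = 1 / 0.541 = 1.848
4.4·fm + (1 − fm) = 1.848
fm = (1.848 − 1) / (4.4 − 1) = 0.25

0.25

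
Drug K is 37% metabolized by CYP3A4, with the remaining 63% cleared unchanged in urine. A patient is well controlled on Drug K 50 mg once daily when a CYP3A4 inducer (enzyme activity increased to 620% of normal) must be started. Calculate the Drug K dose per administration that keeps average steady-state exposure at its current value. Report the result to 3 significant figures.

CYP3A4: 0.37 × 6.2 = 2.294
Other: 0.63 (unchanged)
Relative clearance = 2.294 + 0.63 = 2.924.
To maintain the same steady-state level, dose must scale with clearance: new dose = 50 × 2.924 = 146 mg.

146 mg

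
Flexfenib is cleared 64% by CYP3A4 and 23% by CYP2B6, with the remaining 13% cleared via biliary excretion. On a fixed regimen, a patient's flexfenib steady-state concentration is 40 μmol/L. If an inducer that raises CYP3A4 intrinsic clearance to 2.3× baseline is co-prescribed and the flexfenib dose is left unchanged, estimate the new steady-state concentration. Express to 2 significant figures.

The CYP3A4 pathway (64% of clearance) is boosted to 2.3× activity: 0.64 × 2.3 = 1.472.
CYP2B6 (23%) and the residual 13% are unaffected.
New clearance relative to baseline: 1.472 + 0.23 + 0.13 = 1.832.
With dosing unchanged, steady-state concentration scales as 1/CL: 40 / 1.832 = 22 μmol/L.

22 μmol/L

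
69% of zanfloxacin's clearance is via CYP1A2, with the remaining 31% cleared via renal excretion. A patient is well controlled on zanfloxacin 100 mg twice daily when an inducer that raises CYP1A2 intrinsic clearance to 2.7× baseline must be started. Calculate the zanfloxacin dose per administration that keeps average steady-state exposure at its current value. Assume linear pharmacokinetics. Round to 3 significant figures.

The CYP1A2 pathway (69% of clearance) rises to 2.7× activity: 0.69 × 2.7 = 1.863.
The remaining 31% of clearance is unaffected.
CL_new/CL_old = 1.863 + 0.31 = 2.173.
Exposure is unchanged when dose changes in proportion to clearance. New dose = 100 mg × 2.173 = 217 mg.

217 mg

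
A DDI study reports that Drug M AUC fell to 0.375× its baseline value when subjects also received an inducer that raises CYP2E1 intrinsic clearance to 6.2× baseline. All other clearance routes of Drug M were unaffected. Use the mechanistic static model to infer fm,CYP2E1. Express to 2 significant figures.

Let x = fm,CYP2E1. Because AUC ∝ 1/CL, relative clearance rose to 1/0.375 = 2.667.
Only the CYP2E1 route changed, so 2.667 = x·6.2 + (1 − x), giving x = 0.32.

0.32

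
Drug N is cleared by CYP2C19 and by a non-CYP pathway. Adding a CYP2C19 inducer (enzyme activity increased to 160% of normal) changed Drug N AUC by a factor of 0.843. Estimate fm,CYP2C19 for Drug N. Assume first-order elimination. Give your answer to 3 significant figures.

Call the CYP2C19 fraction fm. After the interaction, CL_new/CL_old = fm × 1.6 + (1 − fm).
AUC ratio = 1 / (new CL fraction), so new CL fraction = 1 / 0.843 = 1.186.
fm × 1.6 + 1 − fm = 1.186  ⇒  fm × (1.6 − 1) = 0.1862  ⇒  fm = 0.310.

0.310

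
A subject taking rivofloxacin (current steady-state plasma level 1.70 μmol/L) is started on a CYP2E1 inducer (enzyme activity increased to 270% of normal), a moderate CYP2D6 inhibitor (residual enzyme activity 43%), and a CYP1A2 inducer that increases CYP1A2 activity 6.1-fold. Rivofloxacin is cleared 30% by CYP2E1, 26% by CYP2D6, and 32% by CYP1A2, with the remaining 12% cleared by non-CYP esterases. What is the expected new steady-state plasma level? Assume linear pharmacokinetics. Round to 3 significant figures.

CYP2E1: 0.3 × 2.7 = 0.81
CYP2D6: 0.26 × 0.43 = 0.1118
CYP1A2: 0.32 × 6.1 = 1.952
Other: 0.12 (unchanged)
CL_new/CL_old = 0.81 + 0.1118 + 1.952 + 0.12 = 2.9938.
Steady-state plasma level ∝ 1/CL: new value = 1.70 / 2.9938 = 0.568 μmol/L.

0.568 μmol/L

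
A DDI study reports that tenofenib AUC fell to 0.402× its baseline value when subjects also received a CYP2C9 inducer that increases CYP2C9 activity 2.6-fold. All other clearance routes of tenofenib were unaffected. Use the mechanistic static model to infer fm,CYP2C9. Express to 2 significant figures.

Let x = fm,CYP2C9. Because AUC ∝ 1/CL, relative clearance rose to 1/0.402 = 2.488.
Only the CYP2C9 route changed, so 2.488 = x·2.6 + (1 − x), giving x = 0.93.

0.93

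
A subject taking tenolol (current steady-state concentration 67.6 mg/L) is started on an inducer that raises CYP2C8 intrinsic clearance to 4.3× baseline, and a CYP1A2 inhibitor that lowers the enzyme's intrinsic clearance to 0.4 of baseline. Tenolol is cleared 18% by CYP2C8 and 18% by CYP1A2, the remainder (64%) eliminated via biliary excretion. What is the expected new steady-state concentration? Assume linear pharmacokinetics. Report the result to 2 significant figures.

45 mg/L

The CYP2C8 pathway (18% of clearance) increases to 4.3× activity: 0.18 × 4.3 = 0.774.
The CYP1A2 pathway (18% of clearance) is reduced to 0.4× activity: 0.18 × 0.4 = 0.072.
The remaining 64% of clearance is unaffected.
CL_new/CL_old = 0.774 + 0.072 + 0.64 = 1.486.
Dividing the baseline by the relative clearance: 67.6 / 1.486 = 45 mg/L.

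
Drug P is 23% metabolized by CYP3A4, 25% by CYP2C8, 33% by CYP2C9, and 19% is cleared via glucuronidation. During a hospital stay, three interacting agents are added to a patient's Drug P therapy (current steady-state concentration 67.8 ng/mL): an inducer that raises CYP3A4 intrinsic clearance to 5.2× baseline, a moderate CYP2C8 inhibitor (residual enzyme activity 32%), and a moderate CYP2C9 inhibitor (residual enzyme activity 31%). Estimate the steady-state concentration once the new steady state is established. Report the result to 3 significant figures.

43.2 ng/mL

The CYP3A4 pathway (23% of clearance) increases to 5.2× activity: 0.23 × 5.2 = 1.196.
The CYP2C8 pathway (25% of clearance) falls to 0.32× activity: 0.25 × 0.32 = 0.08.
The CYP2C9 pathway (33% of clearance) is reduced to 0.31× activity: 0.33 × 0.31 = 0.1023.
The remaining 19% of clearance is unaffected.
Relative clearance = 1.196 + 0.08 + 0.1023 + 0.19 = 1.5683.
Steady-state concentration ∝ 1/CL: new value = 67.8 / 1.5683 = 43.2 ng/mL.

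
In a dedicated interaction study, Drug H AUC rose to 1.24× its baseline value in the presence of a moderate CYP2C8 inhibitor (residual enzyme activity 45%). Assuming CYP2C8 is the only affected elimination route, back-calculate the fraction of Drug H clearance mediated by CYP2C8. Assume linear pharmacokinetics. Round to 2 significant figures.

0.35

Call the CYP2C8 fraction fm. After the interaction, CL_new/CL_old = fm × 0.45 + (1 − fm).
AUC ratio = 1 / (new CL fraction), so new CL fraction = 1 / 1.24 = 0.8065.
fm × 0.45 + 1 − fm = 0.8065  ⇒  fm × (0.45 − 1) = −0.1935  ⇒  fm = 0.35.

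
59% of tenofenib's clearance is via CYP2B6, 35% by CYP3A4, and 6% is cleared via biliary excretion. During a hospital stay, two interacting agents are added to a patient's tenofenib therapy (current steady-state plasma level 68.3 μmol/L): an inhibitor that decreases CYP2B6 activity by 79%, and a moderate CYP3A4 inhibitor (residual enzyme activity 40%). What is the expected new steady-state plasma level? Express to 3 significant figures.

CYP2B6: 0.59 × 0.21 = 0.1239
CYP3A4: 0.35 × 0.4 = 0.14
Other: 0.06 (unchanged)
New clearance relative to baseline: 0.1239 + 0.14 + 0.06 = 0.3239.
Steady-state plasma level ∝ 1/CL: new value = 68.3 / 0.3239 = 211 μmol/L.

211 μmol/L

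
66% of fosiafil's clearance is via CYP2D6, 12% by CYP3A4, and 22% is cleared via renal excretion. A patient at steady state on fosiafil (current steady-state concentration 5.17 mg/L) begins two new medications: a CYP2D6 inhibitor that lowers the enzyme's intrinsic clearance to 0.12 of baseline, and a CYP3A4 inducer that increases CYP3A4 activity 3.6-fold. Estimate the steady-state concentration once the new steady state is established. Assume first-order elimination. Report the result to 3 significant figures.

7.07 mg/L

The CYP2D6 pathway (66% of clearance) drops to 0.12× activity: 0.66 × 0.12 = 0.0792.
The CYP3A4 pathway (12% of clearance) rises to 3.6× activity: 0.12 × 3.6 = 0.432.
Non-CYP routes (22%) are unchanged.
Relative clearance = 0.0792 + 0.432 + 0.22 = 0.7312.
New steady-state concentration = 5.17 / 0.7312 = 7.07 mg/L (concentration scales inversely with clearance).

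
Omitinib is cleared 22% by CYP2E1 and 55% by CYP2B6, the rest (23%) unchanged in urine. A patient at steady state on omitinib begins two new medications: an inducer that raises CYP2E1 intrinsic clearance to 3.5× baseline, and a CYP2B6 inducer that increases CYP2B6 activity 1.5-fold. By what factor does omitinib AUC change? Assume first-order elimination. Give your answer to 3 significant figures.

The CYP2E1 pathway (22% of clearance) is boosted to 3.5× activity: 0.22 × 3.5 = 0.77.
The CYP2B6 pathway (55% of clearance) is boosted to 1.5× activity: 0.55 × 1.5 = 0.825.
Non-CYP routes (23%) are unchanged.
New clearance relative to baseline: 0.77 + 0.825 + 0.23 = 1.825.
AUC ∝ 1/CL: fold-change = 1 / 1.825 = 0.548.

0.548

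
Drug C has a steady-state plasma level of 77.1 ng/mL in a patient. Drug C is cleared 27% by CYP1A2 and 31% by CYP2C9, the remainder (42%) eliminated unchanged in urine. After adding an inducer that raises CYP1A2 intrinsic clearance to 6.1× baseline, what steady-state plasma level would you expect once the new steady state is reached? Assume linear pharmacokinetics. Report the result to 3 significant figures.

32.4 ng/mL

CYP1A2: 0.27 × 6.1 = 1.647
CYP2C9: 0.31 (unchanged)
Other: 0.42 (unchanged)
Relative clearance = 1.647 + 0.31 + 0.42 = 2.377.
With dosing unchanged, steady-state plasma level scales as 1/CL: 77.1 / 2.377 = 32.4 ng/mL.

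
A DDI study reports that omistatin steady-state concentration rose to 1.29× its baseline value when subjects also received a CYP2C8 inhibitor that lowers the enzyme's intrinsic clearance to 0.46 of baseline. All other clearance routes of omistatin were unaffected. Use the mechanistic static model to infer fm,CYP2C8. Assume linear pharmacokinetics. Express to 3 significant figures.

Let fm be the CYP2C8 fraction. New clearance relative to baseline = fm × 0.46 + (1 − fm).
Steady-state concentration ratio = 1 / (new CL fraction), so new CL fraction = 1 / 1.29 = 0.7752.
fm × 0.46 + 1 − fm = 0.7752  ⇒  fm × (0.46 − 1) = −0.2248  ⇒  fm = 0.416.

0.416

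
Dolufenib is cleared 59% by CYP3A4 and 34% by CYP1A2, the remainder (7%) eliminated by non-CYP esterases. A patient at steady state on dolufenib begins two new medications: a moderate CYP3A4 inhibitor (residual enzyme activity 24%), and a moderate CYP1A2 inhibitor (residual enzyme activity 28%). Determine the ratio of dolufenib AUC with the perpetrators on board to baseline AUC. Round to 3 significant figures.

CYP3A4: 0.59 × 0.24 = 0.1416
CYP1A2: 0.34 × 0.28 = 0.0952
Other: 0.07 (unchanged)
New clearance relative to baseline: 0.1416 + 0.0952 + 0.07 = 0.3068.
AUC ∝ 1/CL: fold-change = 1 / 0.3068 = 3.26.

3.26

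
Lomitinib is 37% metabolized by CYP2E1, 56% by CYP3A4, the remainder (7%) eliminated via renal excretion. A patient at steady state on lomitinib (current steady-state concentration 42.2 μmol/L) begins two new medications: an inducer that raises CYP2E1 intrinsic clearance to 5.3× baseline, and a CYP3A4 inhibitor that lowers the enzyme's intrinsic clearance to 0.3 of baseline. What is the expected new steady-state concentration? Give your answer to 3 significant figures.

CYP2E1: 0.37 × 5.3 = 1.961
CYP3A4: 0.56 × 0.3 = 0.168
Other: 0.07 (unchanged)
CL_new/CL_old = 1.961 + 0.168 + 0.07 = 2.199.
New steady-state concentration = 42.2 / 2.199 = 19.2 μmol/L (concentration scales inversely with clearance).

19.2 μmol/L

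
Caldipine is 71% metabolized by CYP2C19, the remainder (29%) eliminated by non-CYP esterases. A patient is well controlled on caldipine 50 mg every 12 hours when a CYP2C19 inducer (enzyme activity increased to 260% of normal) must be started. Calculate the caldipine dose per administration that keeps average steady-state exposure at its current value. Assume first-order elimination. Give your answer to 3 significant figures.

107 mg

The CYP2C19 pathway (71% of clearance) rises to 2.6× activity: 0.71 × 2.6 = 1.846.
The remaining 29% of clearance is unaffected.
Relative clearance = 1.846 + 0.29 = 2.136.
Css,avg = (dose rate)/CL, so holding Css fixed requires dose ∝ CL: 50 × 2.136 = 107 mg.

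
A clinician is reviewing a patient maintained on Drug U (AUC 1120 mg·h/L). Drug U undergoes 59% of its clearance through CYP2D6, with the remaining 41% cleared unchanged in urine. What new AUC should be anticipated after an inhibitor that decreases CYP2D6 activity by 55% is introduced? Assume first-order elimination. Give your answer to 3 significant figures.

1.66 × 10³ mg·h/L

The CYP2D6 pathway (59% of clearance) is reduced to 0.45× activity: 0.59 × 0.45 = 0.2655.
Non-CYP routes (41%) are unchanged.
New clearance relative to baseline: 0.2655 + 0.41 = 0.6755.
With dosing unchanged, AUC scales as 1/CL: 1120 / 0.6755 = 1.66 × 10³ mg·h/L.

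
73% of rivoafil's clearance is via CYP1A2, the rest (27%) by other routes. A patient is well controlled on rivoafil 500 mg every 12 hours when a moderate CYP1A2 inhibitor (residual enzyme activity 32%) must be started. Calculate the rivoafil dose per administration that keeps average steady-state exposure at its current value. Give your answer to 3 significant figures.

252 mg

The CYP1A2 pathway (73% of clearance) is reduced to 0.32× activity: 0.73 × 0.32 = 0.2336.
Non-CYP routes (27%) are unchanged.
Relative clearance = 0.2336 + 0.27 = 0.5036.
Exposure is unchanged when dose changes in proportion to clearance. New dose = 500 mg × 0.5036 = 252 mg.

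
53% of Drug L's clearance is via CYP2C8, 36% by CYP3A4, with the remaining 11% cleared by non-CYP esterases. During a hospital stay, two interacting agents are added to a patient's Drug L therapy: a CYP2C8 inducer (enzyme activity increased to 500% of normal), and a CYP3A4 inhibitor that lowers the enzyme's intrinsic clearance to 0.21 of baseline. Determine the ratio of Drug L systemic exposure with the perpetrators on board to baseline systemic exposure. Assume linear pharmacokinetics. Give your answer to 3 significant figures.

The CYP2C8 pathway (53% of clearance) increases to 5× activity: 0.53 × 5 = 2.65.
The CYP3A4 pathway (36% of clearance) drops to 0.21× activity: 0.36 × 0.21 = 0.0756.
The remaining 11% of clearance is unaffected.
Relative clearance = 2.65 + 0.0756 + 0.11 = 2.8356.
Because systemic exposure varies inversely with clearance, the combined effect is 1 / 2.8356 = 0.353.

0.353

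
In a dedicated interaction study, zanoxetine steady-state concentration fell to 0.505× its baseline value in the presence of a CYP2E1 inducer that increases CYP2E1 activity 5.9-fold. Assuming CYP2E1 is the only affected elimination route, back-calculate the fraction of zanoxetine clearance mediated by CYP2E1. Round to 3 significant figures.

0.200

Call the CYP2E1 fraction fm. After the interaction, CL_new/CL_old = fm × 5.9 + (1 − fm).
Steady-state concentration ratio = 1 / (new CL fraction), so new CL fraction = 1 / 0.505 = 1.98.
fm × 5.9 + 1 − fm = 1.98  ⇒  fm × (5.9 − 1) = 0.9802  ⇒  fm = 0.200.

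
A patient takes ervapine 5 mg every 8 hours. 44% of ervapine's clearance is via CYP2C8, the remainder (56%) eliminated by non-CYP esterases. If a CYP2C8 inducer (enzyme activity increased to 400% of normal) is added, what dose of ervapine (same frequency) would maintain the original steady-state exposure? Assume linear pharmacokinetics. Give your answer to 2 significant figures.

CYP2C8: 0.44 × 4 = 1.76
Other: 0.56 (unchanged)
New clearance relative to baseline: 1.76 + 0.56 = 2.32.
To maintain the same steady-state level, dose must scale with clearance: new dose = 5 × 2.32 = 12 mg.

12 mg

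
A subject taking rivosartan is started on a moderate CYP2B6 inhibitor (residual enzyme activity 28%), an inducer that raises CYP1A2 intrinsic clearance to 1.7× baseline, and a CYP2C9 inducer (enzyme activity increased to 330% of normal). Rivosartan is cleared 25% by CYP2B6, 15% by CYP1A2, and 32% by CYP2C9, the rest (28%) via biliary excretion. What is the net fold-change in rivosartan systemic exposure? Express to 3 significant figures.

CYP2B6: 0.25 × 0.28 = 0.07
CYP1A2: 0.15 × 1.7 = 0.255
CYP2C9: 0.32 × 3.3 = 1.056
Other: 0.28 (unchanged)
CL_new/CL_old = 0.07 + 0.255 + 1.056 + 0.28 = 1.661.
Net systemic exposure ratio = 1 / 1.661 = 0.602.

0.602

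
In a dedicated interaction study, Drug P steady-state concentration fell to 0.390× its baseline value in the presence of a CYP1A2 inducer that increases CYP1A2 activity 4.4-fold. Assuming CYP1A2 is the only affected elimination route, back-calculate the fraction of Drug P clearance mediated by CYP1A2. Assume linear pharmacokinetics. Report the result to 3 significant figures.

CL'/CL = 1 / 0.390 = 2.564
4.4·fm + (1 − fm) = 2.564
fm = (2.564 − 1) / (4.4 − 1) = 0.460

0.460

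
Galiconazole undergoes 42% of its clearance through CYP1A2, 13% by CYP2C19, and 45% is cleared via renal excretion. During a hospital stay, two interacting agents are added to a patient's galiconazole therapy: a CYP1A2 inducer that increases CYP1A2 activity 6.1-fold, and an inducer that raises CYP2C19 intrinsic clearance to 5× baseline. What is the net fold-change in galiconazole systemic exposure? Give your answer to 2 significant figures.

The CYP1A2 pathway (42% of clearance) increases to 6.1× activity: 0.42 × 6.1 = 2.562.
The CYP2C19 pathway (13% of clearance) increases to 5× activity: 0.13 × 5 = 0.65.
Non-CYP routes (45%) are unchanged.
New clearance relative to baseline: 2.562 + 0.65 + 0.45 = 3.662.
Systemic exposure ∝ 1/CL: fold-change = 1 / 3.662 = 0.27.

0.27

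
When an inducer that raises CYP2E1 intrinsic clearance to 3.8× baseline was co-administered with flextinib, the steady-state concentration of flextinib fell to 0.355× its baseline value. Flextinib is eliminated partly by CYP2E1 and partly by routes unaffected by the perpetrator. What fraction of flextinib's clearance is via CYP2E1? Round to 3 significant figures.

0.649

Let x = fm,CYP2E1. Because steady-state concentration ∝ 1/CL, relative clearance rose to 1/0.355 = 2.817.
Setting x·3.8 + (1 − x) = 2.817 and solving: x = (2.817 − 1)/(3.8 − 1) = 0.649.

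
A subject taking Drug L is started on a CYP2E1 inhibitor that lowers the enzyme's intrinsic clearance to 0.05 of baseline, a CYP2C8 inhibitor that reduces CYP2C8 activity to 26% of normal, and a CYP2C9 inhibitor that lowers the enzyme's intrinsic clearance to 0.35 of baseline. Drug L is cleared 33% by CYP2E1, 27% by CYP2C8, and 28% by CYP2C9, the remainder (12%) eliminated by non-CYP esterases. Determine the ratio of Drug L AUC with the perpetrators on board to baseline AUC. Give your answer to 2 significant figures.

3.3

The CYP2E1 pathway (33% of clearance) falls to 0.05× activity: 0.33 × 0.05 = 0.0165.
The CYP2C8 pathway (27% of clearance) is reduced to 0.26× activity: 0.27 × 0.26 = 0.0702.
The CYP2C9 pathway (28% of clearance) is reduced to 0.35× activity: 0.28 × 0.35 = 0.098.
Non-CYP routes (12%) are unchanged.
CL_new/CL_old = 0.0165 + 0.0702 + 0.098 + 0.12 = 0.3047.
AUC ∝ 1/CL: fold-change = 1 / 0.3047 = 3.3.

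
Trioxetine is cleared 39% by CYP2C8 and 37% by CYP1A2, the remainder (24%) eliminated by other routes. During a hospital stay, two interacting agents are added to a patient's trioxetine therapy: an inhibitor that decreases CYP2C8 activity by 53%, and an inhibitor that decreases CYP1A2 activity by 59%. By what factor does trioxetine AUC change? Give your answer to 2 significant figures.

The CYP2C8 pathway (39% of clearance) is reduced to 0.47× activity: 0.39 × 0.47 = 0.1833.
The CYP1A2 pathway (37% of clearance) falls to 0.41× activity: 0.37 × 0.41 = 0.1517.
Non-CYP routes (24%) are unchanged.
Relative clearance = 0.1833 + 0.1517 + 0.24 = 0.575.
Net AUC ratio = 1 / 0.575 = 1.7.

1.7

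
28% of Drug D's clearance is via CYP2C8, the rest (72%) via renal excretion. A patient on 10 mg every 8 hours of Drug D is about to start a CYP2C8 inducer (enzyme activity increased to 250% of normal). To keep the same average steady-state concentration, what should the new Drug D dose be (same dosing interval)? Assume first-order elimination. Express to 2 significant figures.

The CYP2C8 pathway (28% of clearance) increases to 2.5× activity: 0.28 × 2.5 = 0.7.
The remaining 72% of clearance is unaffected.
New clearance relative to baseline: 0.7 + 0.72 = 1.42.
Exposure is unchanged when dose changes in proportion to clearance. New dose = 10 mg × 1.42 = 14 mg.

14 mg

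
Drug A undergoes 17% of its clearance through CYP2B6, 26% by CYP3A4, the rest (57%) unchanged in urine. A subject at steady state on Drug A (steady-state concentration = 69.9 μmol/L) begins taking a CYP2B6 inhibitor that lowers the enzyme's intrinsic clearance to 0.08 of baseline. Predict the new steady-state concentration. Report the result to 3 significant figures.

CYP2B6: 0.17 × 0.08 = 0.0136
CYP3A4: 0.26 (unchanged)
Other: 0.57 (unchanged)
New clearance relative to baseline: 0.0136 + 0.26 + 0.57 = 0.8436.
New steady-state concentration = baseline ÷ relative clearance = 69.9 / 0.8436 = 82.9 μmol/L.

82.9 μmol/L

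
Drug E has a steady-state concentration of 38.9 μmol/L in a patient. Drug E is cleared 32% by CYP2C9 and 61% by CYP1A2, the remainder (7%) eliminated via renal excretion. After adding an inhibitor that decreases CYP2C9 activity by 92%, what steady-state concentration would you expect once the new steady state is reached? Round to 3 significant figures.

The CYP2C9 pathway (32% of clearance) drops to 0.08× activity: 0.32 × 0.08 = 0.0256.
CYP1A2 (61%) and the residual 7% are unaffected.
CL_new/CL_old = 0.0256 + 0.61 + 0.07 = 0.7056.
With dosing unchanged, steady-state concentration scales as 1/CL: 38.9 / 0.7056 = 55.1 μmol/L.

55.1 μmol/L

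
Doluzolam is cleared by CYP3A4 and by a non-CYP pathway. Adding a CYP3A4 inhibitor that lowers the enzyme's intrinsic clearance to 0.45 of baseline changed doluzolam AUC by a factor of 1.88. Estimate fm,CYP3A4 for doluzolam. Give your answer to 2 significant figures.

0.85

Call the CYP3A4 fraction fm. After the interaction, CL_new/CL_old = fm × 0.45 + (1 − fm).
AUC ratio = 1 / (new CL fraction), so new CL fraction = 1 / 1.88 = 0.5319.
fm × 0.45 + 1 − fm = 0.5319  ⇒  fm × (0.45 − 1) = −0.4681  ⇒  fm = 0.85.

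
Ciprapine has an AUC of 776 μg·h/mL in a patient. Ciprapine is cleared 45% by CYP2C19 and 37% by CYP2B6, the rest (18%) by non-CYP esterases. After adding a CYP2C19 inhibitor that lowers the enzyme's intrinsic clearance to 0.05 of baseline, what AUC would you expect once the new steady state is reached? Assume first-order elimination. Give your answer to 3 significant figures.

1.36 × 10³ μg·h/mL

CYP2C19: 0.45 × 0.05 = 0.0225
CYP2B6: 0.37 (unchanged)
Other: 0.18 (unchanged)
New clearance relative to baseline: 0.0225 + 0.37 + 0.18 = 0.5725.
With dosing unchanged, AUC scales as 1/CL: 776 / 0.5725 = 1.36 × 10³ μg·h/mL.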